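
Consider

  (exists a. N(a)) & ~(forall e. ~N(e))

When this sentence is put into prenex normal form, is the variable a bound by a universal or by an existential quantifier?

Move each ¬ inward, flipping quantifiers it crosses:
  (exists a. N(a)) & (exists e. N(e))
All bound variables are already distinct, so no renaming is needed.
Pull the quantifiers to the front (each side's bound variable is not free in the other side):
  exists a. exists e. (N(a) & N(e))
The quantifier exists a sits under an even number of negations, so it remains existential.

existential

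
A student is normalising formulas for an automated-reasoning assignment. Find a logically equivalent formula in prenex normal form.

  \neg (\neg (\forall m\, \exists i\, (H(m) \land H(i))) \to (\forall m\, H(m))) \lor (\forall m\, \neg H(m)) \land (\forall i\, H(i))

\exists m\, \forall i\, \exists y\, \forall p\, \forall v\, ((\neg H(m) \lor \neg H(i)) \land \neg H(y) \lor \neg H(p) \land H(v))

First replace A → B with ¬A ∨ B.
  \neg (\neg \neg (\forall m\, \exists i\, (H(m) \land H(i))) \lor (\forall m\, H(m))) \lor (\forall m\, \neg H(m)) \land (\forall i\, H(i))
Move each ¬ inward, flipping quantifiers it crosses:
  (\exists m\, \forall i\, (\neg H(m) \lor \neg H(i))) \land (\exists m\, \neg H(m)) \lor (\forall m\, \neg H(m)) \land (\forall i\, H(i))
Give each quantifier a distinct variable: m↦y, m↦p, i↦v.
  (\exists m\, \forall i\, (\neg H(m) \lor \neg H(i))) \land (\exists y\, \neg H(y)) \lor (\forall p\, \neg H(p)) \land (\forall v\, H(v))
Pull the quantifiers to the front (each side's bound variable is not free in the other side):
  \exists m\, \forall i\, \exists y\, \forall p\, \forall v\, ((\neg H(m) \lor \neg H(i)) \land \neg H(y) \lor \neg H(p) \land H(v))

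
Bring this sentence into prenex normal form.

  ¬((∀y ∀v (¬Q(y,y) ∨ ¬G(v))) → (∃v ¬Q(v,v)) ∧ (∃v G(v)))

∀y ∀v ∀u ∀p ((¬Q(y,y) ∨ ¬G(v)) ∧ (Q(u,u) ∨ ¬G(p)))

First replace A → B with ¬A ∨ B.
  ¬(¬(∀y ∀v (¬Q(y,y) ∨ ¬G(v))) ∨ (∃v ¬Q(v,v)) ∧ (∃v G(v)))
Move each ¬ inward, flipping quantifiers it crosses:
  (∀y ∀v (¬Q(y,y) ∨ ¬G(v))) ∧ ((∀v Q(v,v)) ∨ (∀v ¬G(v)))
Standardize variables apart so no two quantifiers bind the same name: v↦u, v↦p.
  (∀y ∀v (¬Q(y,y) ∨ ¬G(v))) ∧ ((∀u Q(u,u)) ∨ (∀p ¬G(p)))
Extract every quantifier outward, since the variables are now distinct and don't occur free across branches:
  ∀y ∀v ∀u ∀p ((¬Q(y,y) ∨ ¬G(v)) ∧ (Q(u,u) ∨ ¬G(p)))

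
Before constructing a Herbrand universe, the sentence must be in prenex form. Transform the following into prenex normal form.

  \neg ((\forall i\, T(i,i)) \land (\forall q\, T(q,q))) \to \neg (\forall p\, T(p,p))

Eliminate → and ↔ using ¬ and ∨.
  \neg \neg ((\forall i\, T(i,i)) \land (\forall q\, T(q,q))) \lor \neg (\forall p\, T(p,p))
Drive negations inward (¬∀x A ≡ ∃x ¬A, ¬∃x A ≡ ∀x ¬A, De Morgan for ∧/∨):
  (\forall i\, T(i,i)) \land (\forall q\, T(q,q)) \lor (\exists p\, \neg T(p,p))
All bound variables are already distinct, so no renaming is needed.
Finally move all quantifiers to the prefix:
  \forall i\, \forall q\, \exists p\, (T(i,i) \land T(q,q) \lor \neg T(p,p))

\forall i\, \forall q\, \exists p\, (T(i,i) \land T(q,q) \lor \neg T(p,p))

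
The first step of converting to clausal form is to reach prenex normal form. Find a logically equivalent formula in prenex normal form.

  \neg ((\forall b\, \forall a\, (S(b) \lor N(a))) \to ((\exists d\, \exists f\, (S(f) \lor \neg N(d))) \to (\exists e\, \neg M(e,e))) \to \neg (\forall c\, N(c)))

Rewrite implications/biconditionals: A → B as ¬A ∨ B.
  \neg (\neg (\forall b\, \forall a\, (S(b) \lor N(a))) \lor \neg (\neg (\exists d\, \exists f\, (S(f) \lor \neg N(d))) \lor (\exists e\, \neg M(e,e))) \lor \neg (\forall c\, N(c)))
Move each ¬ inward, flipping quantifiers it crosses:
  (\forall b\, \forall a\, (S(b) \lor N(a))) \land ((\forall d\, \forall f\, (\neg S(f) \land N(d))) \lor (\exists e\, \neg M(e,e))) \land (\forall c\, N(c))
All bound variables are already distinct, so no renaming is needed.
Finally move all quantifiers to the prefix:
  \forall b\, \forall a\, \forall d\, \forall f\, \exists e\, \forall c\, ((S(b) \lor N(a)) \land (\neg S(f) \land N(d) \lor \neg M(e,e)) \land N(c))

\forall b\, \forall a\, \forall d\, \forall f\, \exists e\, \forall c\, ((S(b) \lor N(a)) \land (\neg S(f) \land N(d) \lor \neg M(e,e)) \land N(c))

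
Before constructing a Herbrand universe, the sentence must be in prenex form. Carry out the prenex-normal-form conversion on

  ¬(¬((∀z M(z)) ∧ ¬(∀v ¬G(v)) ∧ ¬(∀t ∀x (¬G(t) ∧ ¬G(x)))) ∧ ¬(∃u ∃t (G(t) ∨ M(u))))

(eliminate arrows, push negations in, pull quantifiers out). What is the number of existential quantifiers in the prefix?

Move each ¬ inward, flipping quantifiers it crosses:
  (∀z M(z)) ∧ (∃v G(v)) ∧ (∃t ∃x (G(t) ∨ G(x))) ∨ (∃u ∃t (G(t) ∨ M(u)))
Standardize variables apart so no two quantifiers bind the same name: t↦v1.
  (∀z M(z)) ∧ (∃v G(v)) ∧ (∃t ∃x (G(t) ∨ G(x))) ∨ (∃u ∃v1 (G(v1) ∨ M(u)))
Extract every quantifier outward, since the variables are now distinct and don't occur free across branches:
  ∀z ∃v ∃t ∃x ∃u ∃v1 (M(z) ∧ G(v) ∧ (G(t) ∨ G(x)) ∨ G(v1) ∨ M(u))
The prefix is ∀z ∃v ∃t ∃x ∃u ∃v1: 1 universal, 5 existential.

5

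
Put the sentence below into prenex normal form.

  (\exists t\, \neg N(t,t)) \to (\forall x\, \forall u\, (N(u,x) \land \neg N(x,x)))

\forall t\, \forall x\, \forall u\, (N(t,t) \lor N(u,x) \land \neg N(x,x))

First replace A → B with ¬A ∨ B.
  \neg (\exists t\, \neg N(t,t)) \lor (\forall x\, \forall u\, (N(u,x) \land \neg N(x,x)))
Move each ¬ inward, flipping quantifiers it crosses:
  (\forall t\, N(t,t)) \lor (\forall x\, \forall u\, (N(u,x) \land \neg N(x,x)))
Pull the quantifiers to the front (each side's bound variable is not free in the other side):
  \forall t\, \forall x\, \forall u\, (N(t,t) \lor N(u,x) \land \neg N(x,x))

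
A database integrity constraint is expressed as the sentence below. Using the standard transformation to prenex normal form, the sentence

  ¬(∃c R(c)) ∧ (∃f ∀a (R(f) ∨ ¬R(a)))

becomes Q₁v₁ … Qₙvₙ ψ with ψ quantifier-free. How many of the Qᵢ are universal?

Move each ¬ inward, flipping quantifiers it crosses:
  (∀c ¬R(c)) ∧ (∃f ∀a (R(f) ∨ ¬R(a)))
All bound variables are already distinct, so no renaming is needed.
Finally move all quantifiers to the prefix:
  ∀c ∃f ∀a (¬R(c) ∧ (R(f) ∨ ¬R(a)))
The prefix is ∀c ∃f ∀a: 2 universal, 1 existential.

2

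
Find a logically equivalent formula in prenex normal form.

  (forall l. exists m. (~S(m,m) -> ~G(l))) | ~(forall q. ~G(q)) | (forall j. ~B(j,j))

Eliminate → and ↔ using ¬ and ∨.
  (forall l. exists m. (~~S(m,m) | ~G(l))) | ~(forall q. ~G(q)) | (forall j. ~B(j,j))
Move each ¬ inward, flipping quantifiers it crosses:
  (forall l. exists m. (S(m,m) | ~G(l))) | (exists q. G(q)) | (forall j. ~B(j,j))
Pull the quantifiers to the front (each side's bound variable is not free in the other side):
  forall l. exists m. exists q. forall j. (S(m,m) | ~G(l) | G(q) | ~B(j,j))

forall l. exists m. exists q. forall j. (S(m,m) | ~G(l) | G(q) | ~B(j,j))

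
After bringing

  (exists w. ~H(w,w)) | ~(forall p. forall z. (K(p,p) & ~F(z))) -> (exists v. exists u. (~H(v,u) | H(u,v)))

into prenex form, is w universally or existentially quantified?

universal

Rewrite implications/biconditionals: A → B as ¬A ∨ B.
  ~((exists w. ~H(w,w)) | ~(forall p. forall z. (K(p,p) & ~F(z)))) | (exists v. exists u. (~H(v,u) | H(u,v)))
Push ¬ through the quantifiers and connectives to reach negation normal form:
  (forall w. H(w,w)) & (forall p. forall z. (K(p,p) & ~F(z))) | (exists v. exists u. (~H(v,u) | H(u,v)))
All bound variables are already distinct, so no renaming is needed.
Pull the quantifiers to the front (each side's bound variable is not free in the other side):
  forall w. forall p. forall z. exists v. exists u. (H(w,w) & K(p,p) & ~F(z) | ~H(v,u) | H(u,v))
The quantifier exists w sits under an odd number of negations (counting the antecedent side of each →), so it flips to forall w.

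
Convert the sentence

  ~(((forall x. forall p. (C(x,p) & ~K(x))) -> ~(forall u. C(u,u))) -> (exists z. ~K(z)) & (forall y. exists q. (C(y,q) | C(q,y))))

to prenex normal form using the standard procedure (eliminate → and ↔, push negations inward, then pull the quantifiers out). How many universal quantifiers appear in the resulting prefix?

2

Eliminate → and ↔ using ¬ and ∨.
  ~(~(~(forall x. forall p. (C(x,p) & ~K(x))) | ~(forall u. C(u,u))) | (exists z. ~K(z)) & (forall y. exists q. (C(y,q) | C(q,y))))
Push ¬ through the quantifiers and connectives to reach negation normal form:
  ((exists x. exists p. (~C(x,p) | K(x))) | (exists u. ~C(u,u))) & ((forall z. K(z)) | (exists y. forall q. (~C(y,q) & ~C(q,y))))
All bound variables are already distinct, so no renaming is needed.
Extract every quantifier outward, since the variables are now distinct and don't occur free across branches:
  exists x. exists p. exists u. forall z. exists y. forall q. ((~C(x,p) | K(x) | ~C(u,u)) & (K(z) | ~C(y,q) & ~C(q,y)))
The prefix is exists x exists p exists u forall z exists y forall q: 2 universal, 4 existential.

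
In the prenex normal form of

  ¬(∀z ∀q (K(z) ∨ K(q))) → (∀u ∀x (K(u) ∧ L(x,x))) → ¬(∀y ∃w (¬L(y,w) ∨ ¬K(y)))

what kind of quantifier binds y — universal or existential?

First replace A → B with ¬A ∨ B.
  ¬¬(∀z ∀q (K(z) ∨ K(q))) ∨ ¬(∀u ∀x (K(u) ∧ L(x,x))) ∨ ¬(∀y ∃w (¬L(y,w) ∨ ¬K(y)))
Move each ¬ inward, flipping quantifiers it crosses:
  (∀z ∀q (K(z) ∨ K(q))) ∨ (∃u ∃x (¬K(u) ∨ ¬L(x,x))) ∨ (∃y ∀w (L(y,w) ∧ K(y)))
Extract every quantifier outward, since the variables are now distinct and don't occur free across branches:
  ∀z ∀q ∃u ∃x ∃y ∀w (K(z) ∨ K(q) ∨ ¬K(u) ∨ ¬L(x,x) ∨ L(y,w) ∧ K(y))
The quantifier ∀y sits under an odd number of negations (counting the antecedent side of each →), so it flips to ∃y.

existential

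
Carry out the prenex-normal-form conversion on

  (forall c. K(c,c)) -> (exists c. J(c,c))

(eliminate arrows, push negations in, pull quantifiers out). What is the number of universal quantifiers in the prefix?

First replace A → B with ¬A ∨ B.
  ~(forall c. K(c,c)) | (exists c. J(c,c))
Move each ¬ inward, flipping quantifiers it crosses:
  (exists c. ~K(c,c)) | (exists c. J(c,c))
Give each quantifier a distinct variable: c↦w1.
  (exists c. ~K(c,c)) | (exists w1. J(w1,w1))
Extract every quantifier outward, since the variables are now distinct and don't occur free across branches:
  exists c. exists w1. (~K(c,c) | J(w1,w1))
The prefix is exists c exists w1: 0 universal, 2 existential.

0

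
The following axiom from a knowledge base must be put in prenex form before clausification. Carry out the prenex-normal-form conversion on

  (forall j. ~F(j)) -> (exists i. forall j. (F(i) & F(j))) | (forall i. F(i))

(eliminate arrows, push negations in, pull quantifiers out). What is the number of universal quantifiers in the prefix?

First replace A → B with ¬A ∨ B.
  ~(forall j. ~F(j)) | (exists i. forall j. (F(i) & F(j))) | (forall i. F(i))
Push ¬ through the quantifiers and connectives to reach negation normal form:
  (exists j. F(j)) | (exists i. forall j. (F(i) & F(j))) | (forall i. F(i))
Standardize variables apart so no two quantifiers bind the same name: j↦u, i↦u1.
  (exists j. F(j)) | (exists i. forall u. (F(i) & F(u))) | (forall u1. F(u1))
Extract every quantifier outward, since the variables are now distinct and don't occur free across branches:
  exists j. exists i. forall u. forall u1. (F(j) | F(i) & F(u) | F(u1))
The prefix is exists j exists i forall u forall u1: 2 universal, 2 existential.

2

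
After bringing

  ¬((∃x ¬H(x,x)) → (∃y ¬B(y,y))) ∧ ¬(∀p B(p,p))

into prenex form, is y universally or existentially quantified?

universal

First replace A → B with ¬A ∨ B.
  ¬(¬(∃x ¬H(x,x)) ∨ (∃y ¬B(y,y))) ∧ ¬(∀p B(p,p))
Push ¬ through the quantifiers and connectives to reach negation normal form:
  (∃x ¬H(x,x)) ∧ (∀y B(y,y)) ∧ (∃p ¬B(p,p))
All bound variables are already distinct, so no renaming is needed.
Finally move all quantifiers to the prefix:
  ∃x ∀y ∃p (¬H(x,x) ∧ B(y,y) ∧ ¬B(p,p))
The quantifier ∃y sits under an odd number of negations (counting the antecedent side of each →), so it flips to ∀y.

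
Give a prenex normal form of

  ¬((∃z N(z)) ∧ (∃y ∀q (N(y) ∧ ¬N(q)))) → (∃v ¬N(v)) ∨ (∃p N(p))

∃z ∃y ∀q ∃v ∃p (N(z) ∧ N(y) ∧ ¬N(q) ∨ ¬N(v) ∨ N(p))

First replace A → B with ¬A ∨ B.
  ¬¬((∃z N(z)) ∧ (∃y ∀q (N(y) ∧ ¬N(q)))) ∨ (∃v ¬N(v)) ∨ (∃p N(p))
Move each ¬ inward, flipping quantifiers it crosses:
  (∃z N(z)) ∧ (∃y ∀q (N(y) ∧ ¬N(q))) ∨ (∃v ¬N(v)) ∨ (∃p N(p))
All bound variables are already distinct, so no renaming is needed.
Pull the quantifiers to the front (each side's bound variable is not free in the other side):
  ∃z ∃y ∀q ∃v ∃p (N(z) ∧ N(y) ∧ ¬N(q) ∨ ¬N(v) ∨ N(p))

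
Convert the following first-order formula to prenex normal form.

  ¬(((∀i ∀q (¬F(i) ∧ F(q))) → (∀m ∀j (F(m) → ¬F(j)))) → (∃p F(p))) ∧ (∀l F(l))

Rewrite implications/biconditionals: A → B as ¬A ∨ B.
  ¬(¬(¬(∀i ∀q (¬F(i) ∧ F(q))) ∨ (∀m ∀j (¬F(m) ∨ ¬F(j)))) ∨ (∃p F(p))) ∧ (∀l F(l))
Push ¬ through the quantifiers and connectives to reach negation normal form:
  ((∃i ∃q (F(i) ∨ ¬F(q))) ∨ (∀m ∀j (¬F(m) ∨ ¬F(j)))) ∧ (∀p ¬F(p)) ∧ (∀l F(l))
All bound variables are already distinct, so no renaming is needed.
Finally move all quantifiers to the prefix:
  ∃i ∃q ∀m ∀j ∀p ∀l ((F(i) ∨ ¬F(q) ∨ ¬F(m) ∨ ¬F(j)) ∧ ¬F(p) ∧ F(l))

∃i ∃q ∀m ∀j ∀p ∀l ((F(i) ∨ ¬F(q) ∨ ¬F(m) ∨ ¬F(j)) ∧ ¬F(p) ∧ F(l))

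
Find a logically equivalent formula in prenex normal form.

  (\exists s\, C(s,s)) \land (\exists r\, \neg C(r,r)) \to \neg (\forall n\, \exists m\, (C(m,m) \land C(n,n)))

\forall s\, \forall r\, \exists n\, \forall m\, (\neg C(s,s) \lor C(r,r) \lor \neg C(m,m) \lor \neg C(n,n))

Rewrite implications/biconditionals: A → B as ¬A ∨ B.
  \neg ((\exists s\, C(s,s)) \land (\exists r\, \neg C(r,r))) \lor \neg (\forall n\, \exists m\, (C(m,m) \land C(n,n)))
Move each ¬ inward, flipping quantifiers it crosses:
  (\forall s\, \neg C(s,s)) \lor (\forall r\, C(r,r)) \lor (\exists n\, \forall m\, (\neg C(m,m) \lor \neg C(n,n)))
All bound variables are already distinct, so no renaming is needed.
Pull the quantifiers to the front (each side's bound variable is not free in the other side):
  \forall s\, \forall r\, \exists n\, \forall m\, (\neg C(s,s) \lor C(r,r) \lor \neg C(m,m) \lor \neg C(n,n))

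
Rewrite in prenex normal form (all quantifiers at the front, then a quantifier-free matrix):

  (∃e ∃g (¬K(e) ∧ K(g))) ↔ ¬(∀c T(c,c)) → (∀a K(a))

∀e ∀g ∀c ∀a ∃q ∃t ∃w1 ∃u1 ((K(e) ∨ ¬K(g) ∨ T(c,c) ∨ K(a)) ∧ (¬T(q,q) ∧ ¬K(t) ∨ ¬K(w1) ∧ K(u1)))

Eliminate → and ↔ using ¬ and ∨; A ↔ B as (¬A ∨ B) ∧ (¬B ∨ A).
  (¬(∃e ∃g (¬K(e) ∧ K(g))) ∨ ¬¬(∀c T(c,c)) ∨ (∀a K(a))) ∧ (¬(¬¬(∀c T(c,c)) ∨ (∀a K(a))) ∨ (∃e ∃g (¬K(e) ∧ K(g))))
Drive negations inward (¬∀x A ≡ ∃x ¬A, ¬∃x A ≡ ∀x ¬A, De Morgan for ∧/∨):
  ((∀e ∀g (K(e) ∨ ¬K(g))) ∨ (∀c T(c,c)) ∨ (∀a K(a))) ∧ ((∃c ¬T(c,c)) ∧ (∃a ¬K(a)) ∨ (∃e ∃g (¬K(e) ∧ K(g))))
Give each quantifier a distinct variable: c↦q, a↦t, e↦w1, g↦u1.
  ((∀e ∀g (K(e) ∨ ¬K(g))) ∨ (∀c T(c,c)) ∨ (∀a K(a))) ∧ ((∃q ¬T(q,q)) ∧ (∃t ¬K(t)) ∨ (∃w1 ∃u1 (¬K(w1) ∧ K(u1))))
Finally move all quantifiers to the prefix:
  ∀e ∀g ∀c ∀a ∃q ∃t ∃w1 ∃u1 ((K(e) ∨ ¬K(g) ∨ T(c,c) ∨ K(a)) ∧ (¬T(q,q) ∧ ¬K(t) ∨ ¬K(w1) ∧ K(u1)))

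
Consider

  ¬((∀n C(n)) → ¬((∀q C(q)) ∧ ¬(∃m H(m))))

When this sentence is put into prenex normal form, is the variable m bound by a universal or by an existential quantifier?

universal

Rewrite implications/biconditionals: A → B as ¬A ∨ B.
  ¬(¬(∀n C(n)) ∨ ¬((∀q C(q)) ∧ ¬(∃m H(m))))
Move each ¬ inward, flipping quantifiers it crosses:
  (∀n C(n)) ∧ (∀q C(q)) ∧ (∀m ¬H(m))
All bound variables are already distinct, so no renaming is needed.
Pull the quantifiers to the front (each side's bound variable is not free in the other side):
  ∀n ∀q ∀m (C(n) ∧ C(q) ∧ ¬H(m))
The quantifier ∃m sits under an odd number of negations (counting the antecedent side of each →), so it flips to ∀m.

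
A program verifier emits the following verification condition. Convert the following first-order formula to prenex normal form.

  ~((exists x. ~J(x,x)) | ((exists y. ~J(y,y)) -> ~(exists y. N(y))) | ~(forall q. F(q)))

Eliminate → and ↔ using ¬ and ∨.
  ~((exists x. ~J(x,x)) | ~(exists y. ~J(y,y)) | ~(exists y. N(y)) | ~(forall q. F(q)))
Drive negations inward (¬∀x A ≡ ∃x ¬A, ¬∃x A ≡ ∀x ¬A, De Morgan for ∧/∨):
  (forall x. J(x,x)) & (exists y. ~J(y,y)) & (exists y. N(y)) & (forall q. F(q))
Standardize variables apart so no two quantifiers bind the same name: y↦r.
  (forall x. J(x,x)) & (exists y. ~J(y,y)) & (exists r. N(r)) & (forall q. F(q))
Finally move all quantifiers to the prefix:
  forall x. exists y. exists r. forall q. (J(x,x) & ~J(y,y) & N(r) & F(q))

forall x. exists y. exists r. forall q. (J(x,x) & ~J(y,y) & N(r) & F(q))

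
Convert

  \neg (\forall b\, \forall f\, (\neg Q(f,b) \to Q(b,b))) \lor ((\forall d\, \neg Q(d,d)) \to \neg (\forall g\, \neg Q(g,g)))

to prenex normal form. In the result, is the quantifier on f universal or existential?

existential

First replace A → B with ¬A ∨ B.
  \neg (\forall b\, \forall f\, (\neg \neg Q(f,b) \lor Q(b,b))) \lor \neg (\forall d\, \neg Q(d,d)) \lor \neg (\forall g\, \neg Q(g,g))
Drive negations inward (¬∀x A ≡ ∃x ¬A, ¬∃x A ≡ ∀x ¬A, De Morgan for ∧/∨):
  (\exists b\, \exists f\, (\neg Q(f,b) \land \neg Q(b,b))) \lor (\exists d\, Q(d,d)) \lor (\exists g\, Q(g,g))
All bound variables are already distinct, so no renaming is needed.
Finally move all quantifiers to the prefix:
  \exists b\, \exists f\, \exists d\, \exists g\, (\neg Q(f,b) \land \neg Q(b,b) \lor Q(d,d) \lor Q(g,g))
The quantifier \forall f sits under an odd number of negations (counting the antecedent side of each →), so it flips to \exists f.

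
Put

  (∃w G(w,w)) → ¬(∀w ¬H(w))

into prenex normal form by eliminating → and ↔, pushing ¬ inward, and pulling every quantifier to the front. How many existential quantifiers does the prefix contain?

1

Eliminate → and ↔ using ¬ and ∨.
  ¬(∃w G(w,w)) ∨ ¬(∀w ¬H(w))
Move each ¬ inward, flipping quantifiers it crosses:
  (∀w ¬G(w,w)) ∨ (∃w H(w))
Rename bound variables to avoid capture: w↦s.
  (∀w ¬G(w,w)) ∨ (∃s H(s))
Finally move all quantifiers to the prefix:
  ∀w ∃s (¬G(w,w) ∨ H(s))
The prefix is ∀w ∃s: 1 universal, 1 existential.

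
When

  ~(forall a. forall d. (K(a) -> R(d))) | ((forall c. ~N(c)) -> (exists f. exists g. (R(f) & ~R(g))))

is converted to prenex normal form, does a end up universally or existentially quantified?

existential

Rewrite implications/biconditionals: A → B as ¬A ∨ B.
  ~(forall a. forall d. (~K(a) | R(d))) | ~(forall c. ~N(c)) | (exists f. exists g. (R(f) & ~R(g)))
Drive negations inward (¬∀x A ≡ ∃x ¬A, ¬∃x A ≡ ∀x ¬A, De Morgan for ∧/∨):
  (exists a. exists d. (K(a) & ~R(d))) | (exists c. N(c)) | (exists f. exists g. (R(f) & ~R(g)))
All bound variables are already distinct, so no renaming is needed.
Finally move all quantifiers to the prefix:
  exists a. exists d. exists c. exists f. exists g. (K(a) & ~R(d) | N(c) | R(f) & ~R(g))
The quantifier forall a sits under an odd number of negations (counting the antecedent side of each →), so it flips to exists a.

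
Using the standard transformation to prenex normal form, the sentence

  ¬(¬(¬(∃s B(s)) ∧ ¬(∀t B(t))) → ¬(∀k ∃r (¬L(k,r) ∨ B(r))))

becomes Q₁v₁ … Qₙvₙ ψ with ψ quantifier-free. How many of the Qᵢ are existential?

2

Eliminate → and ↔ using ¬ and ∨.
  ¬(¬¬(¬(∃s B(s)) ∧ ¬(∀t B(t))) ∨ ¬(∀k ∃r (¬L(k,r) ∨ B(r))))
Drive negations inward (¬∀x A ≡ ∃x ¬A, ¬∃x A ≡ ∀x ¬A, De Morgan for ∧/∨):
  ((∃s B(s)) ∨ (∀t B(t))) ∧ (∀k ∃r (¬L(k,r) ∨ B(r)))
All bound variables are already distinct, so no renaming is needed.
Extract every quantifier outward, since the variables are now distinct and don't occur free across branches:
  ∃s ∀t ∀k ∃r ((B(s) ∨ B(t)) ∧ (¬L(k,r) ∨ B(r)))
The prefix is ∃s ∀t ∀k ∃r: 2 universal, 2 existential.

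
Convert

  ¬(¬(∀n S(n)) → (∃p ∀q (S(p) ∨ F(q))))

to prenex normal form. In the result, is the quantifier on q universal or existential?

Rewrite implications/biconditionals: A → B as ¬A ∨ B.
  ¬(¬¬(∀n S(n)) ∨ (∃p ∀q (S(p) ∨ F(q))))
Push ¬ through the quantifiers and connectives to reach negation normal form:
  (∃n ¬S(n)) ∧ (∀p ∃q (¬S(p) ∧ ¬F(q)))
All bound variables are already distinct, so no renaming is needed.
Extract every quantifier outward, since the variables are now distinct and don't occur free across branches:
  ∃n ∀p ∃q (¬S(n) ∧ ¬S(p) ∧ ¬F(q))
The quantifier ∀q sits under an odd number of negations (counting the antecedent side of each →), so it flips to ∃q.

existential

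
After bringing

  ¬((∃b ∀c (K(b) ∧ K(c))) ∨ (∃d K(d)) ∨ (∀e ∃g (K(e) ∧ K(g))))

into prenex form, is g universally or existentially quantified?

Push ¬ through the quantifiers and connectives to reach negation normal form:
  (∀b ∃c (¬K(b) ∨ ¬K(c))) ∧ (∀d ¬K(d)) ∧ (∃e ∀g (¬K(e) ∨ ¬K(g)))
Finally move all quantifiers to the prefix:
  ∀b ∃c ∀d ∃e ∀g ((¬K(b) ∨ ¬K(c)) ∧ ¬K(d) ∧ (¬K(e) ∨ ¬K(g)))
The quantifier ∃g sits under an odd number of negations, so it flips to ∀g.

universal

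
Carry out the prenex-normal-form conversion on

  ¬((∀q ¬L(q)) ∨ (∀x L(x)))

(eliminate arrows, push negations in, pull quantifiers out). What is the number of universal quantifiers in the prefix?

0

Drive negations inward (¬∀x A ≡ ∃x ¬A, ¬∃x A ≡ ∀x ¬A, De Morgan for ∧/∨):
  (∃q L(q)) ∧ (∃x ¬L(x))
Finally move all quantifiers to the prefix:
  ∃q ∃x (L(q) ∧ ¬L(x))
The prefix is ∃q ∃x: 0 universal, 2 existential.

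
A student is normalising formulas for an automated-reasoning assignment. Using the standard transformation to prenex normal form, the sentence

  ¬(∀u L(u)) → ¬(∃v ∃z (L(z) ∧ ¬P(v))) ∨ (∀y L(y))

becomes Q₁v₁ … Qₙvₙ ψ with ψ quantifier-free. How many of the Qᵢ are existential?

0

Eliminate → and ↔ using ¬ and ∨.
  ¬¬(∀u L(u)) ∨ ¬(∃v ∃z (L(z) ∧ ¬P(v))) ∨ (∀y L(y))
Move each ¬ inward, flipping quantifiers it crosses:
  (∀u L(u)) ∨ (∀v ∀z (¬L(z) ∨ P(v))) ∨ (∀y L(y))
All bound variables are already distinct, so no renaming is needed.
Pull the quantifiers to the front (each side's bound variable is not free in the other side):
  ∀u ∀v ∀z ∀y (L(u) ∨ ¬L(z) ∨ P(v) ∨ L(y))
The prefix is ∀u ∀v ∀z ∀y: 4 universal, 0 existential.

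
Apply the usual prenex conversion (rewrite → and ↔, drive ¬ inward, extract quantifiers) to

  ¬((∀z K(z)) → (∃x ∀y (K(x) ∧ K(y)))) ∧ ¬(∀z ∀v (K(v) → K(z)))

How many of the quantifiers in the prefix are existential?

Eliminate → and ↔ using ¬ and ∨.
  ¬(¬(∀z K(z)) ∨ (∃x ∀y (K(x) ∧ K(y)))) ∧ ¬(∀z ∀v (¬K(v) ∨ K(z)))
Push ¬ through the quantifiers and connectives to reach negation normal form:
  (∀z K(z)) ∧ (∀x ∃y (¬K(x) ∨ ¬K(y))) ∧ (∃z ∃v (K(v) ∧ ¬K(z)))
Rename bound variables to avoid capture: z↦c.
  (∀z K(z)) ∧ (∀x ∃y (¬K(x) ∨ ¬K(y))) ∧ (∃c ∃v (K(v) ∧ ¬K(c)))
Finally move all quantifiers to the prefix:
  ∀z ∀x ∃y ∃c ∃v (K(z) ∧ (¬K(x) ∨ ¬K(y)) ∧ K(v) ∧ ¬K(c))
The prefix is ∀z ∀x ∃y ∃c ∃v: 2 universal, 3 existential.

3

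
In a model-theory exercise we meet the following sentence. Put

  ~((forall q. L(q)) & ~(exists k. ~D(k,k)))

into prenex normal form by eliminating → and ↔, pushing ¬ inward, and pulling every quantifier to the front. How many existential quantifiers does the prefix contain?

2

Drive negations inward (¬∀x A ≡ ∃x ¬A, ¬∃x A ≡ ∀x ¬A, De Morgan for ∧/∨):
  (exists q. ~L(q)) | (exists k. ~D(k,k))
All bound variables are already distinct, so no renaming is needed.
Extract every quantifier outward, since the variables are now distinct and don't occur free across branches:
  exists q. exists k. (~L(q) | ~D(k,k))
The prefix is exists q exists k: 0 universal, 2 existential.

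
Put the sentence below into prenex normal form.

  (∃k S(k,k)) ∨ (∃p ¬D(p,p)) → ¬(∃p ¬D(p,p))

Eliminate → and ↔ using ¬ and ∨.
  ¬((∃k S(k,k)) ∨ (∃p ¬D(p,p))) ∨ ¬(∃p ¬D(p,p))
Move each ¬ inward, flipping quantifiers it crosses:
  (∀k ¬S(k,k)) ∧ (∀p D(p,p)) ∨ (∀p D(p,p))
Give each quantifier a distinct variable: p↦y1.
  (∀k ¬S(k,k)) ∧ (∀p D(p,p)) ∨ (∀y1 D(y1,y1))
Pull the quantifiers to the front (each side's bound variable is not free in the other side):
  ∀k ∀p ∀y1 (¬S(k,k) ∧ D(p,p) ∨ D(y1,y1))

∀k ∀p ∀y1 (¬S(k,k) ∧ D(p,p) ∨ D(y1,y1))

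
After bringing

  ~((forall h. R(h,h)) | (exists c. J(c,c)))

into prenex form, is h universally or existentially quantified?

Drive negations inward (¬∀x A ≡ ∃x ¬A, ¬∃x A ≡ ∀x ¬A, De Morgan for ∧/∨):
  (exists h. ~R(h,h)) & (forall c. ~J(c,c))
All bound variables are already distinct, so no renaming is needed.
Pull the quantifiers to the front (each side's bound variable is not free in the other side):
  exists h. forall c. (~R(h,h) & ~J(c,c))
The quantifier forall h sits under an odd number of negations, so it flips to exists h.

existential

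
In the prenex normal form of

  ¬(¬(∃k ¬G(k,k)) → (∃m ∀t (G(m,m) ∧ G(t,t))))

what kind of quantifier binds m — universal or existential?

Rewrite implications/biconditionals: A → B as ¬A ∨ B.
  ¬(¬¬(∃k ¬G(k,k)) ∨ (∃m ∀t (G(m,m) ∧ G(t,t))))
Push ¬ through the quantifiers and connectives to reach negation normal form:
  (∀k G(k,k)) ∧ (∀m ∃t (¬G(m,m) ∨ ¬G(t,t)))
All bound variables are already distinct, so no renaming is needed.
Finally move all quantifiers to the prefix:
  ∀k ∀m ∃t (G(k,k) ∧ (¬G(m,m) ∨ ¬G(t,t)))
The quantifier ∃m sits under an odd number of negations (counting the antecedent side of each →), so it flips to ∀m.

universal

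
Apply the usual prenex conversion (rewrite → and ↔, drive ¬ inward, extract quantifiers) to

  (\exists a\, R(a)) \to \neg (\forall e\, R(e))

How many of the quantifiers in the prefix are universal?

Rewrite implications/biconditionals: A → B as ¬A ∨ B.
  \neg (\exists a\, R(a)) \lor \neg (\forall e\, R(e))
Drive negations inward (¬∀x A ≡ ∃x ¬A, ¬∃x A ≡ ∀x ¬A, De Morgan for ∧/∨):
  (\forall a\, \neg R(a)) \lor (\exists e\, \neg R(e))
All bound variables are already distinct, so no renaming is needed.
Pull the quantifiers to the front (each side's bound variable is not free in the other side):
  \forall a\, \exists e\, (\neg R(a) \lor \neg R(e))
The prefix is \forall a \exists e: 1 universal, 1 existential.

1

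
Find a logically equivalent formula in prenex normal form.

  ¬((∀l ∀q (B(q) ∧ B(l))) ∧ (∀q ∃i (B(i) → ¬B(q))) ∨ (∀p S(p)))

∃l ∃q ∃u1 ∀i ∃p ((¬B(q) ∨ ¬B(l) ∨ B(i) ∧ B(u1)) ∧ ¬S(p))

Rewrite implications/biconditionals: A → B as ¬A ∨ B.
  ¬((∀l ∀q (B(q) ∧ B(l))) ∧ (∀q ∃i (¬B(i) ∨ ¬B(q))) ∨ (∀p S(p)))
Drive negations inward (¬∀x A ≡ ∃x ¬A, ¬∃x A ≡ ∀x ¬A, De Morgan for ∧/∨):
  ((∃l ∃q (¬B(q) ∨ ¬B(l))) ∨ (∃q ∀i (B(i) ∧ B(q)))) ∧ (∃p ¬S(p))
Standardize variables apart so no two quantifiers bind the same name: q↦u1.
  ((∃l ∃q (¬B(q) ∨ ¬B(l))) ∨ (∃u1 ∀i (B(i) ∧ B(u1)))) ∧ (∃p ¬S(p))
Extract every quantifier outward, since the variables are now distinct and don't occur free across branches:
  ∃l ∃q ∃u1 ∀i ∃p ((¬B(q) ∨ ¬B(l) ∨ B(i) ∧ B(u1)) ∧ ¬S(p))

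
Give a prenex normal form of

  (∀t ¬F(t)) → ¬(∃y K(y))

∃t ∀y (F(t) ∨ ¬K(y))

First replace A → B with ¬A ∨ B.
  ¬(∀t ¬F(t)) ∨ ¬(∃y K(y))
Drive negations inward (¬∀x A ≡ ∃x ¬A, ¬∃x A ≡ ∀x ¬A, De Morgan for ∧/∨):
  (∃t F(t)) ∨ (∀y ¬K(y))
Pull the quantifiers to the front (each side's bound variable is not free in the other side):
  ∃t ∀y (F(t) ∨ ¬K(y))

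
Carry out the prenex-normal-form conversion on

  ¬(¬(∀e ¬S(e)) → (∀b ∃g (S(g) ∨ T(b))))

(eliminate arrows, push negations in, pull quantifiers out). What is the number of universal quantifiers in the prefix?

1

Rewrite implications/biconditionals: A → B as ¬A ∨ B.
  ¬(¬¬(∀e ¬S(e)) ∨ (∀b ∃g (S(g) ∨ T(b))))
Drive negations inward (¬∀x A ≡ ∃x ¬A, ¬∃x A ≡ ∀x ¬A, De Morgan for ∧/∨):
  (∃e S(e)) ∧ (∃b ∀g (¬S(g) ∧ ¬T(b)))
All bound variables are already distinct, so no renaming is needed.
Pull the quantifiers to the front (each side's bound variable is not free in the other side):
  ∃e ∃b ∀g (S(e) ∧ ¬S(g) ∧ ¬T(b))
The prefix is ∃e ∃b ∀g: 1 universal, 2 existential.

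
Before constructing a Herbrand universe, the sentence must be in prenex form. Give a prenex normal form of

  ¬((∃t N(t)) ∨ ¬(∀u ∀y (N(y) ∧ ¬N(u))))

Drive negations inward (¬∀x A ≡ ∃x ¬A, ¬∃x A ≡ ∀x ¬A, De Morgan for ∧/∨):
  (∀t ¬N(t)) ∧ (∀u ∀y (N(y) ∧ ¬N(u)))
All bound variables are already distinct, so no renaming is needed.
Finally move all quantifiers to the prefix:
  ∀t ∀u ∀y (¬N(t) ∧ N(y) ∧ ¬N(u))

∀t ∀u ∀y (¬N(t) ∧ N(y) ∧ ¬N(u))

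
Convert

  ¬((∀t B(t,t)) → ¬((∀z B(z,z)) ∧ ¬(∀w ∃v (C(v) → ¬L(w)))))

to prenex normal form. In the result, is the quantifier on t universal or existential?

Rewrite implications/biconditionals: A → B as ¬A ∨ B.
  ¬(¬(∀t B(t,t)) ∨ ¬((∀z B(z,z)) ∧ ¬(∀w ∃v (¬C(v) ∨ ¬L(w)))))
Drive negations inward (¬∀x A ≡ ∃x ¬A, ¬∃x A ≡ ∀x ¬A, De Morgan for ∧/∨):
  (∀t B(t,t)) ∧ (∀z B(z,z)) ∧ (∃w ∀v (C(v) ∧ L(w)))
All bound variables are already distinct, so no renaming is needed.
Finally move all quantifiers to the prefix:
  ∀t ∀z ∃w ∀v (B(t,t) ∧ B(z,z) ∧ C(v) ∧ L(w))
The quantifier ∀t sits under an even number of negations (counting the antecedent side of each →), so it remains universal.

universal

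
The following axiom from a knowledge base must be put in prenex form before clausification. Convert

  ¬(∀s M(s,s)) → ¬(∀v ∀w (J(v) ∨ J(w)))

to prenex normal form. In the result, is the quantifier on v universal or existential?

existential

Rewrite implications/biconditionals: A → B as ¬A ∨ B.
  ¬¬(∀s M(s,s)) ∨ ¬(∀v ∀w (J(v) ∨ J(w)))
Drive negations inward (¬∀x A ≡ ∃x ¬A, ¬∃x A ≡ ∀x ¬A, De Morgan for ∧/∨):
  (∀s M(s,s)) ∨ (∃v ∃w (¬J(v) ∧ ¬J(w)))
All bound variables are already distinct, so no renaming is needed.
Extract every quantifier outward, since the variables are now distinct and don't occur free across branches:
  ∀s ∃v ∃w (M(s,s) ∨ ¬J(v) ∧ ¬J(w))
The quantifier ∀v sits under an odd number of negations (counting the antecedent side of each →), so it flips to ∃v.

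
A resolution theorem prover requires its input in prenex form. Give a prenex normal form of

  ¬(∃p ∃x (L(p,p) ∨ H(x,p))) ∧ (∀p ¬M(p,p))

∀p ∀x ∀w (¬L(p,p) ∧ ¬H(x,p) ∧ ¬M(w,w))

Drive negations inward (¬∀x A ≡ ∃x ¬A, ¬∃x A ≡ ∀x ¬A, De Morgan for ∧/∨):
  (∀p ∀x (¬L(p,p) ∧ ¬H(x,p))) ∧ (∀p ¬M(p,p))
Give each quantifier a distinct variable: p↦w.
  (∀p ∀x (¬L(p,p) ∧ ¬H(x,p))) ∧ (∀w ¬M(w,w))
Extract every quantifier outward, since the variables are now distinct and don't occur free across branches:
  ∀p ∀x ∀w (¬L(p,p) ∧ ¬H(x,p) ∧ ¬M(w,w))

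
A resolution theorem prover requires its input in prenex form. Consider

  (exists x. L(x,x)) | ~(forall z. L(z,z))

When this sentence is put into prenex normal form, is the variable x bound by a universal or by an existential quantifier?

Drive negations inward (¬∀x A ≡ ∃x ¬A, ¬∃x A ≡ ∀x ¬A, De Morgan for ∧/∨):
  (exists x. L(x,x)) | (exists z. ~L(z,z))
All bound variables are already distinct, so no renaming is needed.
Extract every quantifier outward, since the variables are now distinct and don't occur free across branches:
  exists x. exists z. (L(x,x) | ~L(z,z))
The quantifier exists x sits under an even number of negations, so it remains existential.

existential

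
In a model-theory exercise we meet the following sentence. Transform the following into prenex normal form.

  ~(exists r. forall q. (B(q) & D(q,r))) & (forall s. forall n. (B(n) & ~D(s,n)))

Drive negations inward (¬∀x A ≡ ∃x ¬A, ¬∃x A ≡ ∀x ¬A, De Morgan for ∧/∨):
  (forall r. exists q. (~B(q) | ~D(q,r))) & (forall s. forall n. (B(n) & ~D(s,n)))
All bound variables are already distinct, so no renaming is needed.
Extract every quantifier outward, since the variables are now distinct and don't occur free across branches:
  forall r. exists q. forall s. forall n. ((~B(q) | ~D(q,r)) & B(n) & ~D(s,n))

forall r. exists q. forall s. forall n. ((~B(q) | ~D(q,r)) & B(n) & ~D(s,n))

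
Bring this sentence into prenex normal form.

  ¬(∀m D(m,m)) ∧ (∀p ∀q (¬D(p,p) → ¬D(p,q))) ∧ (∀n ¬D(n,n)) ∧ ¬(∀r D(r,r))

First replace A → B with ¬A ∨ B.
  ¬(∀m D(m,m)) ∧ (∀p ∀q (¬¬D(p,p) ∨ ¬D(p,q))) ∧ (∀n ¬D(n,n)) ∧ ¬(∀r D(r,r))
Push ¬ through the quantifiers and connectives to reach negation normal form:
  (∃m ¬D(m,m)) ∧ (∀p ∀q (D(p,p) ∨ ¬D(p,q))) ∧ (∀n ¬D(n,n)) ∧ (∃r ¬D(r,r))
All bound variables are already distinct, so no renaming is needed.
Pull the quantifiers to the front (each side's bound variable is not free in the other side):
  ∃m ∀p ∀q ∀n ∃r (¬D(m,m) ∧ (D(p,p) ∨ ¬D(p,q)) ∧ ¬D(n,n) ∧ ¬D(r,r))

∃m ∀p ∀q ∀n ∃r (¬D(m,m) ∧ (D(p,p) ∨ ¬D(p,q)) ∧ ¬D(n,n) ∧ ¬D(r,r))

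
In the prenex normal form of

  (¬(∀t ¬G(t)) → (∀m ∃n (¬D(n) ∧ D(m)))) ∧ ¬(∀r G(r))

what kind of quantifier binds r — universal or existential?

existential

Eliminate → and ↔ using ¬ and ∨.
  (¬¬(∀t ¬G(t)) ∨ (∀m ∃n (¬D(n) ∧ D(m)))) ∧ ¬(∀r G(r))
Drive negations inward (¬∀x A ≡ ∃x ¬A, ¬∃x A ≡ ∀x ¬A, De Morgan for ∧/∨):
  ((∀t ¬G(t)) ∨ (∀m ∃n (¬D(n) ∧ D(m)))) ∧ (∃r ¬G(r))
All bound variables are already distinct, so no renaming is needed.
Pull the quantifiers to the front (each side's bound variable is not free in the other side):
  ∀t ∀m ∃n ∃r ((¬G(t) ∨ ¬D(n) ∧ D(m)) ∧ ¬G(r))
The quantifier ∀r sits under an odd number of negations (counting the antecedent side of each →), so it flips to ∃r.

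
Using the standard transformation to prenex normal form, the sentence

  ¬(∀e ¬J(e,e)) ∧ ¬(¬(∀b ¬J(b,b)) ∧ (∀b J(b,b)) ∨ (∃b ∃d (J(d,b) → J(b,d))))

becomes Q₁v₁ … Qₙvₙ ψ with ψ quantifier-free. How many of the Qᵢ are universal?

Rewrite implications/biconditionals: A → B as ¬A ∨ B.
  ¬(∀e ¬J(e,e)) ∧ ¬(¬(∀b ¬J(b,b)) ∧ (∀b J(b,b)) ∨ (∃b ∃d (¬J(d,b) ∨ J(b,d))))
Push ¬ through the quantifiers and connectives to reach negation normal form:
  (∃e J(e,e)) ∧ ((∀b ¬J(b,b)) ∨ (∃b ¬J(b,b))) ∧ (∀b ∀d (J(d,b) ∧ ¬J(b,d)))
Give each quantifier a distinct variable: b↦u, b↦x.
  (∃e J(e,e)) ∧ ((∀b ¬J(b,b)) ∨ (∃u ¬J(u,u))) ∧ (∀x ∀d (J(d,x) ∧ ¬J(x,d)))
Finally move all quantifiers to the prefix:
  ∃e ∀b ∃u ∀x ∀d (J(e,e) ∧ (¬J(b,b) ∨ ¬J(u,u)) ∧ J(d,x) ∧ ¬J(x,d))
The prefix is ∃e ∀b ∃u ∀x ∀d: 3 universal, 2 existential.

3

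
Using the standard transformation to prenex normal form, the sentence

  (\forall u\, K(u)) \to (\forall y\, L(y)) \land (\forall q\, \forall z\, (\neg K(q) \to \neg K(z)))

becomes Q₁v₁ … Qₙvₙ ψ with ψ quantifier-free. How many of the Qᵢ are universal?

3

Eliminate → and ↔ using ¬ and ∨.
  \neg (\forall u\, K(u)) \lor (\forall y\, L(y)) \land (\forall q\, \forall z\, (\neg \neg K(q) \lor \neg K(z)))
Move each ¬ inward, flipping quantifiers it crosses:
  (\exists u\, \neg K(u)) \lor (\forall y\, L(y)) \land (\forall q\, \forall z\, (K(q) \lor \neg K(z)))
All bound variables are already distinct, so no renaming is needed.
Extract every quantifier outward, since the variables are now distinct and don't occur free across branches:
  \exists u\, \forall y\, \forall q\, \forall z\, (\neg K(u) \lor L(y) \land (K(q) \lor \neg K(z)))
The prefix is \exists u \forall y \forall q \forall z: 3 universal, 1 existential.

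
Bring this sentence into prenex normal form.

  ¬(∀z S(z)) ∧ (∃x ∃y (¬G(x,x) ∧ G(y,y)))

Drive negations inward (¬∀x A ≡ ∃x ¬A, ¬∃x A ≡ ∀x ¬A, De Morgan for ∧/∨):
  (∃z ¬S(z)) ∧ (∃x ∃y (¬G(x,x) ∧ G(y,y)))
Pull the quantifiers to the front (each side's bound variable is not free in the other side):
  ∃z ∃x ∃y (¬S(z) ∧ ¬G(x,x) ∧ G(y,y))

∃z ∃x ∃y (¬S(z) ∧ ¬G(x,x) ∧ G(y,y))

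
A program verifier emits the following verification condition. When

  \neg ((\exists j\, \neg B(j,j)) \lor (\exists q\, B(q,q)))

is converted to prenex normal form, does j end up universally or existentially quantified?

Move each ¬ inward, flipping quantifiers it crosses:
  (\forall j\, B(j,j)) \land (\forall q\, \neg B(q,q))
Finally move all quantifiers to the prefix:
  \forall j\, \forall q\, (B(j,j) \land \neg B(q,q))
The quantifier \exists j sits under an odd number of negations, so it flips to \forall j.

universal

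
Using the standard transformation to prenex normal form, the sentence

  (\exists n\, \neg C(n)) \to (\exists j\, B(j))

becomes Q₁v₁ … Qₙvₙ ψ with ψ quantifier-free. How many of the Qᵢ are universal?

First replace A → B with ¬A ∨ B.
  \neg (\exists n\, \neg C(n)) \lor (\exists j\, B(j))
Move each ¬ inward, flipping quantifiers it crosses:
  (\forall n\, C(n)) \lor (\exists j\, B(j))
All bound variables are already distinct, so no renaming is needed.
Extract every quantifier outward, since the variables are now distinct and don't occur free across branches:
  \forall n\, \exists j\, (C(n) \lor B(j))
The prefix is \forall n \exists j: 1 universal, 1 existential.

1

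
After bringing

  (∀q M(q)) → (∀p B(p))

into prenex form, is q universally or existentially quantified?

existential

First replace A → B with ¬A ∨ B.
  ¬(∀q M(q)) ∨ (∀p B(p))
Push ¬ through the quantifiers and connectives to reach negation normal form:
  (∃q ¬M(q)) ∨ (∀p B(p))
All bound variables are already distinct, so no renaming is needed.
Extract every quantifier outward, since the variables are now distinct and don't occur free across branches:
  ∃q ∀p (¬M(q) ∨ B(p))
The quantifier ∀q sits under an odd number of negations (counting the antecedent side of each →), so it flips to ∃q.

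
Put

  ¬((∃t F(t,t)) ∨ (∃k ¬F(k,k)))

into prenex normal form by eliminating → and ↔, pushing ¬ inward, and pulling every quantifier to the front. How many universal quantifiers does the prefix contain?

Move each ¬ inward, flipping quantifiers it crosses:
  (∀t ¬F(t,t)) ∧ (∀k F(k,k))
Extract every quantifier outward, since the variables are now distinct and don't occur free across branches:
  ∀t ∀k (¬F(t,t) ∧ F(k,k))
The prefix is ∀t ∀k: 2 universal, 0 existential.

2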